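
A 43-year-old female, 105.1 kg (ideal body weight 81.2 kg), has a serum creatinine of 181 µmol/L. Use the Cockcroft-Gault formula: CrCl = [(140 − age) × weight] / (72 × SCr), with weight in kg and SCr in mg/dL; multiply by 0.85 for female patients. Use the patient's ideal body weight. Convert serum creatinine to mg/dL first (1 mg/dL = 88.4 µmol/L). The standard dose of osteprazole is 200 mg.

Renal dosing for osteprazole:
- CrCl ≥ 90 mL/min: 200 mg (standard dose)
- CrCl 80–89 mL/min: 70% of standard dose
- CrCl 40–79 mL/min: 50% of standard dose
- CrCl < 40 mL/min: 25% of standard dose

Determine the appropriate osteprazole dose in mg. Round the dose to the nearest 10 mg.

100 mg

SCr = 181 / 88.4 = 2.048 mg/dL
CrCl = (140 − 43) × 81.2 / (72 × 2.048) × 0.85 = 7876.4 / 147.46 × 0.85 ≈ 45.4 mL/min
CrCl ≈ 45 mL/min → bracket 40–79 mL/min.
50% of 200 mg = 100 mg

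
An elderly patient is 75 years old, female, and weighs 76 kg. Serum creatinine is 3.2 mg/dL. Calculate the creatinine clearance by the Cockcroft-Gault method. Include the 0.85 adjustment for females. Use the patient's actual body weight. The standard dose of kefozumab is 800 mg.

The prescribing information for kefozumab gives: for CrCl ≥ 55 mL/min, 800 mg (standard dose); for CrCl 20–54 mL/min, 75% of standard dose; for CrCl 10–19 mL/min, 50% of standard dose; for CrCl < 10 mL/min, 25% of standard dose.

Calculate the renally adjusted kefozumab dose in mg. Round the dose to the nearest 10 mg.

CrCl = (140 − 75) × 76 / (72 × 3.2) × 0.85 = 4940.0 / 230.40 × 0.85 ≈ 18.2 mL/min
CrCl ≈ 18 mL/min → bracket 10–19 mL/min.
50% of 800 mg = 400 mg

400 mg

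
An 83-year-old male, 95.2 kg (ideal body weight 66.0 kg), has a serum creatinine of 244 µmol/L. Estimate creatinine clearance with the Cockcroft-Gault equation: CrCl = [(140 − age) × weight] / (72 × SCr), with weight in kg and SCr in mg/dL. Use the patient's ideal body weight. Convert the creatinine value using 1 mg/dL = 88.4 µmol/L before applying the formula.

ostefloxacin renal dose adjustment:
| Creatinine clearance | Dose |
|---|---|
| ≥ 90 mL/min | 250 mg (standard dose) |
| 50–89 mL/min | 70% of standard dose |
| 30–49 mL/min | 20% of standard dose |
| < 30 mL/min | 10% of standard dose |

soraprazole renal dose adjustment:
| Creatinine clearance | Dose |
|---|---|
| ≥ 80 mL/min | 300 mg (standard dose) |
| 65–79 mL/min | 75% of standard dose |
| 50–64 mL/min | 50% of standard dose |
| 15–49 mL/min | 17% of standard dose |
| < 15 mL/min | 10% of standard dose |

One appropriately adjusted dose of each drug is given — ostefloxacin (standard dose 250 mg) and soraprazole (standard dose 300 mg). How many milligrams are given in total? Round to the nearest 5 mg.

75 mg

SCr = 244 / 88.4 = 2.76 mg/dL
CrCl = (140 − 83) × 66 / (72 × 2.76) = 3762.0 / 198.72 ≈ 18.9 mL/min
CrCl ≈ 19 mL/min.
ostefloxacin: < 30 mL/min → 10% of 250 mg = 25 mg.
soraprazole: 15–49 mL/min → 17% of 300 mg = 51 mg.
Total = 25 + 51 = 76 mg.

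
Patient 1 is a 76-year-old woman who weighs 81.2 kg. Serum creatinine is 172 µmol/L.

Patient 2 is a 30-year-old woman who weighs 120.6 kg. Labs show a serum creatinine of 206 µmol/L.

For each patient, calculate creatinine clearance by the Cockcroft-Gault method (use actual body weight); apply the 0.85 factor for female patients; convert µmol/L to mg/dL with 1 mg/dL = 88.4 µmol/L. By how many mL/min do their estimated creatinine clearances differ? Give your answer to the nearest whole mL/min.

36 mL/min

Patient 1: SCr = 172 / 88.4 = 1.946 mg/dL
Patient 1: CrCl = (140 − 76) × 81.2 / (72 × 1.946) × 0.85 = 5196.8 / 140.11 × 0.85 ≈ 31.5 mL/min
Patient 2: SCr = 206 / 88.4 = 2.33 mg/dL
Patient 2: CrCl = (140 − 30) × 120.6 / (72 × 2.33) × 0.85 = 13266.0 / 167.76 × 0.85 ≈ 67.2 mL/min
|31.5 − 67.2| = 35.7 mL/min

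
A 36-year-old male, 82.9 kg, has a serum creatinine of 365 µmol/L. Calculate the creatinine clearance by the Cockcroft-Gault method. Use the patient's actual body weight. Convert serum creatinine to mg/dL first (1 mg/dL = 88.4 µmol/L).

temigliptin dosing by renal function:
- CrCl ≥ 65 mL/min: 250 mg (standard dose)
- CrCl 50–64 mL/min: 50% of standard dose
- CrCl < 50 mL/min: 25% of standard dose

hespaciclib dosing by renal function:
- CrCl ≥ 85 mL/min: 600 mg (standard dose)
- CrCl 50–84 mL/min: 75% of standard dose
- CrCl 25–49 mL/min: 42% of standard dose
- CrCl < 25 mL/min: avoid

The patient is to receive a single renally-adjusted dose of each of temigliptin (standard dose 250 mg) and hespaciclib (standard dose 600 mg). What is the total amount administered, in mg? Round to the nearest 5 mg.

SCr = 365 / 88.4 = 4.129 mg/dL
CrCl = (140 − 36) × 82.9 / (72 × 4.129) = 8621.6 / 297.29 ≈ 29.0 mL/min
CrCl ≈ 29 mL/min.
temigliptin: < 50 mL/min → 25% of 250 mg = 62.5 mg.
hespaciclib: 25–49 mL/min → 42% of 600 mg = 252 mg.
Total = 62.5 + 252 = 314.5 mg.

315 mg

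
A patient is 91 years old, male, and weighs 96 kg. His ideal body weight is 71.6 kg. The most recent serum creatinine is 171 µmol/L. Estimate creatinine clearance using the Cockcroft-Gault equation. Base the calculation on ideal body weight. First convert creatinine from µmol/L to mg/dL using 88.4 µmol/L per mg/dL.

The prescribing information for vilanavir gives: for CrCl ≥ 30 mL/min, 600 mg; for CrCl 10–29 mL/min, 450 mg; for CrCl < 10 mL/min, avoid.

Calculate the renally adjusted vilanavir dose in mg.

450 mg

SCr = 171 / 88.4 = 1.934 mg/dL
CrCl = (140 − 91) × 71.6 / (72 × 1.934) = 3508.4 / 139.25 ≈ 25.2 mL/min
CrCl ≈ 25 mL/min → bracket 10–29 mL/min.
Dose for this bracket: 450 mg.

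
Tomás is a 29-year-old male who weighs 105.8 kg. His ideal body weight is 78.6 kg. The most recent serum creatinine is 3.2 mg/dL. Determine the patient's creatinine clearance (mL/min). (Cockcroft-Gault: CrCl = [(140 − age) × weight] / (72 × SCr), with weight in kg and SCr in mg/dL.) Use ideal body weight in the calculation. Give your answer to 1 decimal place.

37.9 mL/min

CrCl = (140 − 29) × 78.6 / (72 × 3.2) = 8724.6 / 230.40 ≈ 37.9 mL/min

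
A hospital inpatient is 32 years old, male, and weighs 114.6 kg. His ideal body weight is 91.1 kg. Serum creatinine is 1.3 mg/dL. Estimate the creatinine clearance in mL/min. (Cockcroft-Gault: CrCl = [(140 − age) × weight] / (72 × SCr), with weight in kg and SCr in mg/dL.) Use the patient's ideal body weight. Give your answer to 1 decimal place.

105.1 mL/min

CrCl = (140 − 32) × 91.1 / (72 × 1.3) = 9838.8 / 93.60 ≈ 105.1 mL/min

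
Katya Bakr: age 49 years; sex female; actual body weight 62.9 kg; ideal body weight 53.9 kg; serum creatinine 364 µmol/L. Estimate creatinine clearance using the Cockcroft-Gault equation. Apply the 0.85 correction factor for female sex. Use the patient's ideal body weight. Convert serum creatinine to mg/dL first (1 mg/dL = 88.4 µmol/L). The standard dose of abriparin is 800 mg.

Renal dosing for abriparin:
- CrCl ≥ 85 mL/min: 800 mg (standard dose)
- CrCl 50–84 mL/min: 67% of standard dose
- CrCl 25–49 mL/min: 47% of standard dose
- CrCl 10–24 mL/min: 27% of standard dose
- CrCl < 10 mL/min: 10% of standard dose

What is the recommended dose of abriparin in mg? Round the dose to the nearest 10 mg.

SCr = 364 / 88.4 = 4.118 mg/dL
CrCl = (140 − 49) × 53.9 / (72 × 4.118) × 0.85 = 4904.9 / 296.50 × 0.85 ≈ 14.1 mL/min
CrCl ≈ 14 mL/min → bracket 10–24 mL/min.
27% of 800 mg = 216 mg → 220 mg

220 mg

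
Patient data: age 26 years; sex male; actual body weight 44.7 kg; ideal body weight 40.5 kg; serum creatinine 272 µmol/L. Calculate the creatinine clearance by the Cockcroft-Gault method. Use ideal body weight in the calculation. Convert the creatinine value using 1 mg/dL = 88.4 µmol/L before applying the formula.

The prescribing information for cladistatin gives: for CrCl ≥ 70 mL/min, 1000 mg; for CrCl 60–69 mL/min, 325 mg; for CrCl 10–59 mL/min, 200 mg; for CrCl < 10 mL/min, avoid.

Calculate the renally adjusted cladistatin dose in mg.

SCr = 272 / 88.4 = 3.077 mg/dL
CrCl = (140 − 26) × 40.5 / (72 × 3.077) = 4617.0 / 221.54 ≈ 20.8 mL/min
CrCl ≈ 21 mL/min → bracket 10–59 mL/min.
Dose for this bracket: 200 mg.

200 mg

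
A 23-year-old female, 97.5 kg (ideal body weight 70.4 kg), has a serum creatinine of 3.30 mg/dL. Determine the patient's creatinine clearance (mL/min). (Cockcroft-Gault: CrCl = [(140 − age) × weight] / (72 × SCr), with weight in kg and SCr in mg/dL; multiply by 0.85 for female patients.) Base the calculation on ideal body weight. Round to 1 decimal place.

29.5 mL/min

CrCl = (140 − 23) × 70.4 / (72 × 3.3) × 0.85 = 8236.8 / 237.60 × 0.85 ≈ 29.5 mL/min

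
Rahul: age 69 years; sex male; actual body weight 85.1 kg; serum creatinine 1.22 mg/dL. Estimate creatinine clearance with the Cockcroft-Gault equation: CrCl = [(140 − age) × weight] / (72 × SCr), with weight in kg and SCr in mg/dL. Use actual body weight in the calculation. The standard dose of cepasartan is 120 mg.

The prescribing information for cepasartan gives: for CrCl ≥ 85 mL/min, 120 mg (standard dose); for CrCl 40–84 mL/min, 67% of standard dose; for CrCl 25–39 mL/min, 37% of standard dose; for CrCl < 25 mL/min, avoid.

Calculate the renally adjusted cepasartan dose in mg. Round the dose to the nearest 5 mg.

CrCl = (140 − 69) × 85.1 / (72 × 1.22) = 6042.1 / 87.84 ≈ 68.8 mL/min
CrCl ≈ 69 mL/min → bracket 40–84 mL/min.
67% of 120 mg = 80.4 mg → 80 mg

80 mg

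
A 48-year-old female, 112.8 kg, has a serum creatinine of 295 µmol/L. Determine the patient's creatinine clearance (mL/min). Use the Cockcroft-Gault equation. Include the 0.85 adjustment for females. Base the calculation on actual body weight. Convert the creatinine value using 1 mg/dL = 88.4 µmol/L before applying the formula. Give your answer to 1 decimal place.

36.7 mL/min

SCr = 295 / 88.4 = 3.337 mg/dL
CrCl = (140 − 48) × 112.8 / (72 × 3.337) × 0.85 = 10377.6 / 240.26 × 0.85 ≈ 36.7 mL/min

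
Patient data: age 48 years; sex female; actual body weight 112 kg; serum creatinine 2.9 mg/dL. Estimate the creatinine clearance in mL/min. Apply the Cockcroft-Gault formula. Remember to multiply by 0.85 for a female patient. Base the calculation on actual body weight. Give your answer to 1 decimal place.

41.9 mL/min

CrCl = (140 − 48) × 112 / (72 × 2.9) × 0.85 = 10304.0 / 208.80 × 0.85 ≈ 41.9 mL/min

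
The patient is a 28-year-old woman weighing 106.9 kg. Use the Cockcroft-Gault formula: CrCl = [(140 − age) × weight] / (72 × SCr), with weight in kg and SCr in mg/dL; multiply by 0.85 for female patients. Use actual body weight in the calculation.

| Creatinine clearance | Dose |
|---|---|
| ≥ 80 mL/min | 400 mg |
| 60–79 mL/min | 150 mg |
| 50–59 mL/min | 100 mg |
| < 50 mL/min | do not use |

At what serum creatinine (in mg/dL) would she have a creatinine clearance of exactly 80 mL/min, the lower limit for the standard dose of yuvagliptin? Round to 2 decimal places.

Standard dose requires CrCl ≥ 80 mL/min.
Set (140 − 28) × 106.9 × 0.85 / (72 × SCr) = 80
SCr = (140 − 28) × 106.9 × 0.85 / (72 × 80) = 1.767 mg/dL

1.77 mg/dL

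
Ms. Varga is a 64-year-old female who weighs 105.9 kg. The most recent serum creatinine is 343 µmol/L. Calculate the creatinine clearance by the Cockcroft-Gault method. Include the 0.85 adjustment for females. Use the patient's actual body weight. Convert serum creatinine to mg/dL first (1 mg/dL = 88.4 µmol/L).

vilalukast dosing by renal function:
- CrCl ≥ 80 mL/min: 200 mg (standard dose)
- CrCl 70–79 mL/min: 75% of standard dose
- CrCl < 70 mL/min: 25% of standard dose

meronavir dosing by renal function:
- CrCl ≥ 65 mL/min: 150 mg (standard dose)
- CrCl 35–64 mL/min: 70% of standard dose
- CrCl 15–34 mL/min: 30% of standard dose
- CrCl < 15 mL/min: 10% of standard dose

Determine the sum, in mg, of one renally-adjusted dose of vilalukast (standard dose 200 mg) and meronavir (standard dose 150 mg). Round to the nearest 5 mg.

95 mg

SCr = 343 / 88.4 = 3.88 mg/dL
CrCl = (140 − 64) × 105.9 / (72 × 3.88) × 0.85 = 8048.4 / 279.36 × 0.85 ≈ 24.5 mL/min
CrCl ≈ 24 mL/min.
vilalukast: < 70 mL/min → 25% of 200 mg = 50 mg.
meronavir: 15–34 mL/min → 30% of 150 mg = 45 mg.
Total = 50 + 45 = 95 mg.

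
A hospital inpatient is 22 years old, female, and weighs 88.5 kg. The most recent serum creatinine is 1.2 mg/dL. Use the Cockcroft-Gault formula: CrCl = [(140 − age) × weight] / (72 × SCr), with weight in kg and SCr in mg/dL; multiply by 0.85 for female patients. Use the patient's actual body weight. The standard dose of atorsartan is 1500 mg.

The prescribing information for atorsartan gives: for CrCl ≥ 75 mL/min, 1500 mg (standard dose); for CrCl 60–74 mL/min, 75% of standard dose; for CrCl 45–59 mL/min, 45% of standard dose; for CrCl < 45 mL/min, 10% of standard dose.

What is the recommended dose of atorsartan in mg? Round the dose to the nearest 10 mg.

1500 mg

CrCl = (140 − 22) × 88.5 / (72 × 1.2) × 0.85 = 10443.0 / 86.40 × 0.85 ≈ 102.7 mL/min
CrCl ≈ 103 mL/min → bracket ≥ 75 mL/min.
100% of 1500 mg = 1500 mg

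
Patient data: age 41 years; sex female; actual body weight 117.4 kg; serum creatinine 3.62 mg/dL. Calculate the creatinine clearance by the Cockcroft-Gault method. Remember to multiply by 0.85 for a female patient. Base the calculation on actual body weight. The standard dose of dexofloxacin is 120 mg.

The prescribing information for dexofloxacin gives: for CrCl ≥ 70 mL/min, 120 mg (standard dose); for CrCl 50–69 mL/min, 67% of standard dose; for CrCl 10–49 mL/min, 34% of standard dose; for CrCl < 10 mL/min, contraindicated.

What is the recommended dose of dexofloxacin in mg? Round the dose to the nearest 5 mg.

CrCl = (140 − 41) × 117.4 / (72 × 3.62) × 0.85 = 11622.6 / 260.64 × 0.85 ≈ 37.9 mL/min
CrCl ≈ 38 mL/min → bracket 10–49 mL/min.
34% of 120 mg = 40.8 mg → 40 mg

40 mg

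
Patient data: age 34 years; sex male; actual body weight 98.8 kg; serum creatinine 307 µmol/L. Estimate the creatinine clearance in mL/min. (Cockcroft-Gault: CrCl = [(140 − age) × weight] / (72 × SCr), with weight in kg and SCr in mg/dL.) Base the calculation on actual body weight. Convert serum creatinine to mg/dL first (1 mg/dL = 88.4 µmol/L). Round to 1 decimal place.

41.9 mL/min

SCr = 307 / 88.4 = 3.473 mg/dL
CrCl = (140 − 34) × 98.8 / (72 × 3.473) = 10472.8 / 250.06 ≈ 41.9 mL/min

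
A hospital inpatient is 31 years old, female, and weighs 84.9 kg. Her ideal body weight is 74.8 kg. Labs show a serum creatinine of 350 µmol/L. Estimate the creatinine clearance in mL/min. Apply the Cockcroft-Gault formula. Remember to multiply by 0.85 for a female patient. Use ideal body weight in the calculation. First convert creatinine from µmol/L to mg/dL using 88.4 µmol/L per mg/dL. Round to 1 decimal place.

SCr = 350 / 88.4 = 3.959 mg/dL
CrCl = (140 − 31) × 74.8 / (72 × 3.959) × 0.85 = 8153.2 / 285.05 × 0.85 ≈ 24.3 mL/min

24.3 mL/min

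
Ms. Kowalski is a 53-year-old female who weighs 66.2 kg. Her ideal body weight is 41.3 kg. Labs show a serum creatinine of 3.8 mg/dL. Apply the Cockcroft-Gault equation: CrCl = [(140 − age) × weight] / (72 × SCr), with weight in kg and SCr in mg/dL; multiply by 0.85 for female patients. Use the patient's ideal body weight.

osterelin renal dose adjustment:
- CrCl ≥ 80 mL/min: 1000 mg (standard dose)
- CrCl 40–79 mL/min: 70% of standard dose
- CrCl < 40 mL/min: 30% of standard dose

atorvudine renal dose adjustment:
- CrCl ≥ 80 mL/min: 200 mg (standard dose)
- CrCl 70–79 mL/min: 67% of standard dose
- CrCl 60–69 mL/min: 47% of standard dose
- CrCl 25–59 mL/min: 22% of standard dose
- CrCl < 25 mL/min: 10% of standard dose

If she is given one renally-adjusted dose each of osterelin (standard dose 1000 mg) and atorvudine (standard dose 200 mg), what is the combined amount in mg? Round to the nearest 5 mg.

320 mg

CrCl = (140 − 53) × 41.3 / (72 × 3.8) × 0.85 = 3593.1 / 273.60 × 0.85 ≈ 11.2 mL/min
CrCl ≈ 11 mL/min.
osterelin: < 40 mL/min → 30% of 1000 mg = 300 mg.
atorvudine: < 25 mL/min → 10% of 200 mg = 20 mg.
Total = 300 + 20 = 320 mg.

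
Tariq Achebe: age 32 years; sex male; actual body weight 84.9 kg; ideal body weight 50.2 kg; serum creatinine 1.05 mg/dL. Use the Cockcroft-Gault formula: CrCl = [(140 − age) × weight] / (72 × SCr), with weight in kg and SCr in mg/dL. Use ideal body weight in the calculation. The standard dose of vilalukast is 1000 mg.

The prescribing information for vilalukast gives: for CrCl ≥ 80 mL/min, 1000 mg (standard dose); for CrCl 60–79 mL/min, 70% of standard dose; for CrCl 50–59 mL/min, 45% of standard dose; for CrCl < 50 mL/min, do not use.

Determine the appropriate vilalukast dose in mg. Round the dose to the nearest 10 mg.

CrCl = (140 − 32) × 50.2 / (72 × 1.05) = 5421.6 / 75.60 ≈ 71.7 mL/min
CrCl ≈ 72 mL/min → bracket 60–79 mL/min.
70% of 1000 mg = 700 mg

700 mg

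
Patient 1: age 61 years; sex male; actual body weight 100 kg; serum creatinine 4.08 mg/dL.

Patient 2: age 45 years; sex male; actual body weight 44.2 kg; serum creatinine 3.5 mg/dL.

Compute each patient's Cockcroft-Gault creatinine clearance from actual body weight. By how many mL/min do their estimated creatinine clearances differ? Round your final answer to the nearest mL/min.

10 mL/min

Patient 1: CrCl = (140 − 61) × 100 / (72 × 4.08) = 7900.0 / 293.76 ≈ 26.9 mL/min
Patient 2: CrCl = (140 − 45) × 44.2 / (72 × 3.5) = 4199.0 / 252.00 ≈ 16.7 mL/min
|26.9 − 16.7| = 10.2 mL/min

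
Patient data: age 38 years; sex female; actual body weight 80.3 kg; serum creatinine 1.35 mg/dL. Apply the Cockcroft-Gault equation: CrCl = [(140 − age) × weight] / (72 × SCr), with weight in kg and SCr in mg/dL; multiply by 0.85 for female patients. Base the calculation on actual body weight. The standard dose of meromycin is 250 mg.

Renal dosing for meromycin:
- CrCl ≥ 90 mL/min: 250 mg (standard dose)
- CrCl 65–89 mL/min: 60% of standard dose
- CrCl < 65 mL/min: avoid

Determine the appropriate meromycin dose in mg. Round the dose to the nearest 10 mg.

CrCl = (140 − 38) × 80.3 / (72 × 1.35) × 0.85 = 8190.6 / 97.20 × 0.85 ≈ 71.6 mL/min
CrCl ≈ 72 mL/min → bracket 65–89 mL/min.
60% of 250 mg = 150 mg

150 mg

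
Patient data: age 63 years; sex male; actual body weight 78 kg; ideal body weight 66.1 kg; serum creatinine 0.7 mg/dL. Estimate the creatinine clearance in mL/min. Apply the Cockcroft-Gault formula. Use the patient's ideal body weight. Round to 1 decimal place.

101.0 mL/min

CrCl = (140 − 63) × 66.1 / (72 × 0.7) = 5089.7 / 50.40 ≈ 101.0 mL/min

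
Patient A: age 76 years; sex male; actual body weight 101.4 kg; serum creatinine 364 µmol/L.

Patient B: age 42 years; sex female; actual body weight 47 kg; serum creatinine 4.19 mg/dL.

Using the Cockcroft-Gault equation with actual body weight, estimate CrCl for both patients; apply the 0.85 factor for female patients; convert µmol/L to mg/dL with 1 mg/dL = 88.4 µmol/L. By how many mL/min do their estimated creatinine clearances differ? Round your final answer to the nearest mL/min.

9 mL/min

Patient A: SCr = 364 / 88.4 = 4.118 mg/dL
Patient A: CrCl = (140 − 76) × 101.4 / (72 × 4.118) = 6489.6 / 296.50 ≈ 21.9 mL/min
Patient B: CrCl = (140 − 42) × 47 / (72 × 4.19) × 0.85 = 4606.0 / 301.68 × 0.85 ≈ 13.0 mL/min
|21.9 − 13.0| = 8.9 mL/min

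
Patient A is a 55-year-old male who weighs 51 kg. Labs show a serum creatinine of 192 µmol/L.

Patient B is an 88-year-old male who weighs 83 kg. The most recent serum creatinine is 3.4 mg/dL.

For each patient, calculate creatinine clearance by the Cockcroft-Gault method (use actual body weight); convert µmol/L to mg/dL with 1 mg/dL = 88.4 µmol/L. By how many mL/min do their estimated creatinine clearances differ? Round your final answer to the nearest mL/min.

10 mL/min

Patient A: SCr = 192 / 88.4 = 2.172 mg/dL
Patient A: CrCl = (140 − 55) × 51 / (72 × 2.172) = 4335.0 / 156.38 ≈ 27.7 mL/min
Patient B: CrCl = (140 − 88) × 83 / (72 × 3.4) = 4316.0 / 244.80 ≈ 17.6 mL/min
|27.7 − 17.6| = 10.1 mL/min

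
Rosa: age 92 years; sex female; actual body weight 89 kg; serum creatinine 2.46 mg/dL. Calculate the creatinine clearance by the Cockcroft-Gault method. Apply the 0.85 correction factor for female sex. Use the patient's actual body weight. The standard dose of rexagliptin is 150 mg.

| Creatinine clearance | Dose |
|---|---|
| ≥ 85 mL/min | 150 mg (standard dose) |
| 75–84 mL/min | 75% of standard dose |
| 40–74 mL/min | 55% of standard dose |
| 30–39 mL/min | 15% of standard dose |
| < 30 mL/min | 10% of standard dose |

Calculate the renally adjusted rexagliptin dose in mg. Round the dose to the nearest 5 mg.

CrCl = (140 − 92) × 89 / (72 × 2.46) × 0.85 = 4272.0 / 177.12 × 0.85 ≈ 20.5 mL/min
CrCl ≈ 21 mL/min → bracket < 30 mL/min.
10% of 150 mg = 15 mg

15 mg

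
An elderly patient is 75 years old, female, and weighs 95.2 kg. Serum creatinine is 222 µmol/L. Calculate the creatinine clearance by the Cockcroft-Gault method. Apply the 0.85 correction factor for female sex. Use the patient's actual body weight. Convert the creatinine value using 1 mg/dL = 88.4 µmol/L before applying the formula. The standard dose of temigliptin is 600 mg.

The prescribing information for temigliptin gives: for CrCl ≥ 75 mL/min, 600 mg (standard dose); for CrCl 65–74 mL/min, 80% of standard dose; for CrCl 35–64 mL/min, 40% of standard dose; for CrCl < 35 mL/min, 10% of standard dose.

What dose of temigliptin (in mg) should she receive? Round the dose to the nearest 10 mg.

SCr = 222 / 88.4 = 2.511 mg/dL
CrCl = (140 − 75) × 95.2 / (72 × 2.511) × 0.85 = 6188.0 / 180.79 × 0.85 ≈ 29.1 mL/min
CrCl ≈ 29 mL/min → bracket < 35 mL/min.
10% of 600 mg = 60 mg

60 mg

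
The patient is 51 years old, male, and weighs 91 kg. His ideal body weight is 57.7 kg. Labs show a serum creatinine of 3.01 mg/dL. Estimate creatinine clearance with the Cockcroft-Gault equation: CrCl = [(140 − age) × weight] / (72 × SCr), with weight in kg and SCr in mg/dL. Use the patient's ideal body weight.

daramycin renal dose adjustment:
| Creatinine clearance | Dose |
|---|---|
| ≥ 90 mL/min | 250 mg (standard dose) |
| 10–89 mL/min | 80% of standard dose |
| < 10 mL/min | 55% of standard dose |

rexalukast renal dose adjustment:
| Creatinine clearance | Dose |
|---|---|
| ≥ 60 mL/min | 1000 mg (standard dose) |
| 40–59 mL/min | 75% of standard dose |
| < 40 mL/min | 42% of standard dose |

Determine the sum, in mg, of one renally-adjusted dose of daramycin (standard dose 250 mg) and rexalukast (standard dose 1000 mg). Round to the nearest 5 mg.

CrCl = (140 − 51) × 57.7 / (72 × 3.01) = 5135.3 / 216.72 ≈ 23.7 mL/min
CrCl ≈ 24 mL/min.
daramycin: 10–89 mL/min → 80% of 250 mg = 200 mg.
rexalukast: < 40 mL/min → 42% of 1000 mg = 420 mg.
Total = 200 + 420 = 620 mg.

620 mg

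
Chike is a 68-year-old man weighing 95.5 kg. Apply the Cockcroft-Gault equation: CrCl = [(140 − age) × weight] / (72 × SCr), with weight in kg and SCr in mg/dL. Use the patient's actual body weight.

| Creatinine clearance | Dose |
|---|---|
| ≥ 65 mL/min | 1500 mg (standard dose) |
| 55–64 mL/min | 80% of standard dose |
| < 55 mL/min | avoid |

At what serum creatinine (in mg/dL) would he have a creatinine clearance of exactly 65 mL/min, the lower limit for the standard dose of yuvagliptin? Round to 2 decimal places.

1.47 mg/dL

Standard dose requires CrCl ≥ 65 mL/min.
Set (140 − 68) × 95.5 / (72 × SCr) = 65
SCr = (140 − 68) × 95.5 / (72 × 65) = 1.469 mg/dL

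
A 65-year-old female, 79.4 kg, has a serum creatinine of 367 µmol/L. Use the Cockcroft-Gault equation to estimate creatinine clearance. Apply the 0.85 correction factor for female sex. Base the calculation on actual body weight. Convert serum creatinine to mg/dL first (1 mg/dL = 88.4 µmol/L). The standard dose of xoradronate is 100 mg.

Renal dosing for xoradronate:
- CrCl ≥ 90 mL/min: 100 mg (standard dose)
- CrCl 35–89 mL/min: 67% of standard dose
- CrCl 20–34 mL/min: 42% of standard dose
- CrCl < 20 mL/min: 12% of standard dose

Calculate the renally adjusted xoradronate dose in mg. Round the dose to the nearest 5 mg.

SCr = 367 / 88.4 = 4.152 mg/dL
CrCl = (140 − 65) × 79.4 / (72 × 4.152) × 0.85 = 5955.0 / 298.94 × 0.85 ≈ 16.9 mL/min
CrCl ≈ 17 mL/min → bracket < 20 mL/min.
12% of 100 mg = 12 mg → 10 mg

10 mg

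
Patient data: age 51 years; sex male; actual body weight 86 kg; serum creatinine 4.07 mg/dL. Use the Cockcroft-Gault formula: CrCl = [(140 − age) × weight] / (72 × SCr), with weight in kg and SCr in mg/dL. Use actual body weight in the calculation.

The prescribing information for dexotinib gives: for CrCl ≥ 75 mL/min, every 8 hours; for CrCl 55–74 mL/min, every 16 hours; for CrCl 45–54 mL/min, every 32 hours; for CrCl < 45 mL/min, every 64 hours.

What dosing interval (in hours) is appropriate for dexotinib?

CrCl = (140 − 51) × 86 / (72 × 4.07) = 7654.0 / 293.04 ≈ 26.1 mL/min
CrCl ≈ 26 mL/min → bracket < 45 mL/min → every 64 hours.

every 64 hours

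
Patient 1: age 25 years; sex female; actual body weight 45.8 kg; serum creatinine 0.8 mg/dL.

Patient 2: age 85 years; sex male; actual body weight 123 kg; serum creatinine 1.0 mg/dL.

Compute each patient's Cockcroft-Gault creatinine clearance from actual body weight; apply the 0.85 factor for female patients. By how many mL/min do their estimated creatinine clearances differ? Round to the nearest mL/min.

16 mL/min

Patient 1: CrCl = (140 − 25) × 45.8 / (72 × 0.8) × 0.85 = 5267.0 / 57.60 × 0.85 ≈ 77.7 mL/min
Patient 2: CrCl = (140 − 85) × 123 / (72 × 1) = 6765.0 / 72.00 ≈ 94.0 mL/min
|77.7 − 94.0| = 16.3 mL/min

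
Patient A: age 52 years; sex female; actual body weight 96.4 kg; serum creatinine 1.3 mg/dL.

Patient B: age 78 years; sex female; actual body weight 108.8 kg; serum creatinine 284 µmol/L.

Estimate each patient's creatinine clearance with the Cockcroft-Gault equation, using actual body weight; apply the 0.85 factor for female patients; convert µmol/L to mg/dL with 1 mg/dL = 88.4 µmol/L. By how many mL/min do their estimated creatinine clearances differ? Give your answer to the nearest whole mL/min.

52 mL/min

Patient A: CrCl = (140 − 52) × 96.4 / (72 × 1.3) × 0.85 = 8483.2 / 93.60 × 0.85 ≈ 77.0 mL/min
Patient B: SCr = 284 / 88.4 = 3.213 mg/dL
Patient B: CrCl = (140 − 78) × 108.8 / (72 × 3.213) × 0.85 = 6745.6 / 231.34 × 0.85 ≈ 24.8 mL/min
|77.0 − 24.8| = 52.2 mL/min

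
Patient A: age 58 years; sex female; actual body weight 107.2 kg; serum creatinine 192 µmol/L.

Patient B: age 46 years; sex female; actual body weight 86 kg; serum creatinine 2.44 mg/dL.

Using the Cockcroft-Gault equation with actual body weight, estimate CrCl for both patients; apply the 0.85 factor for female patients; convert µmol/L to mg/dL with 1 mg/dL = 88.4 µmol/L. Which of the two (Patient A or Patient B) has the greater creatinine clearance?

Patient A

Patient A: SCr = 192 / 88.4 = 2.172 mg/dL
Patient A: CrCl = (140 − 58) × 107.2 / (72 × 2.172) × 0.85 = 8790.4 / 156.38 × 0.85 ≈ 47.8 mL/min
Patient B: CrCl = (140 − 46) × 86 / (72 × 2.44) × 0.85 = 8084.0 / 175.68 × 0.85 ≈ 39.1 mL/min
47.8 vs 39.1 mL/min → Patient A is higher.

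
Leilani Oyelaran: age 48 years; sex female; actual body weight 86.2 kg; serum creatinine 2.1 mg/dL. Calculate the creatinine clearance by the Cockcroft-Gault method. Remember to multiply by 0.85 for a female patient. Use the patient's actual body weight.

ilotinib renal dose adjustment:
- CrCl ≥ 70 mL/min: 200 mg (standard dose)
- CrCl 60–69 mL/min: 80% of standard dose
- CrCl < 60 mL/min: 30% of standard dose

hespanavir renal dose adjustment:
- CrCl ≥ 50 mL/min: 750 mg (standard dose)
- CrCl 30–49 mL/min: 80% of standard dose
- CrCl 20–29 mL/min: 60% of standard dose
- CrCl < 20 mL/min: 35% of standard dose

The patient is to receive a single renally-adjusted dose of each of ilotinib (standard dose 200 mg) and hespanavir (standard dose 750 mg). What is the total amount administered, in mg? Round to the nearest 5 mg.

CrCl = (140 − 48) × 86.2 / (72 × 2.1) × 0.85 = 7930.4 / 151.20 × 0.85 ≈ 44.6 mL/min
CrCl ≈ 45 mL/min.
ilotinib: < 60 mL/min → 30% of 200 mg = 60 mg.
hespanavir: 30–49 mL/min → 80% of 750 mg = 600 mg.
Total = 60 + 600 = 660 mg.

660 mg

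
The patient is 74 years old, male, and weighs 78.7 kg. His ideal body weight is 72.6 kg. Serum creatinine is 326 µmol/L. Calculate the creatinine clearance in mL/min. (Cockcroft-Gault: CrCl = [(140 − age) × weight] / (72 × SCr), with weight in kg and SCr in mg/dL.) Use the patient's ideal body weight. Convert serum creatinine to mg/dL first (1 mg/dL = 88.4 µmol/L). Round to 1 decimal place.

SCr = 326 / 88.4 = 3.688 mg/dL
CrCl = (140 − 74) × 72.6 / (72 × 3.688) = 4791.6 / 265.54 ≈ 18.0 mL/min

18.0 mL/min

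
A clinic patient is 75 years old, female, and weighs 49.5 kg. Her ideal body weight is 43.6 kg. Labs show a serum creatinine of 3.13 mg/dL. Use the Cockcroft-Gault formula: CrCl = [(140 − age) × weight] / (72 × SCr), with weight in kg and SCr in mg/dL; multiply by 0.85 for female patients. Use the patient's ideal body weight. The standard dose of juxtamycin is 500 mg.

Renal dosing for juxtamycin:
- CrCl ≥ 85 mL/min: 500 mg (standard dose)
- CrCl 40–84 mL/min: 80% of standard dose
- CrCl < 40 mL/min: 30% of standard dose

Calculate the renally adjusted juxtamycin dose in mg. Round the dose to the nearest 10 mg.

150 mg

CrCl = (140 − 75) × 43.6 / (72 × 3.13) × 0.85 = 2834.0 / 225.36 × 0.85 ≈ 10.7 mL/min
CrCl ≈ 11 mL/min → bracket < 40 mL/min.
30% of 500 mg = 150 mg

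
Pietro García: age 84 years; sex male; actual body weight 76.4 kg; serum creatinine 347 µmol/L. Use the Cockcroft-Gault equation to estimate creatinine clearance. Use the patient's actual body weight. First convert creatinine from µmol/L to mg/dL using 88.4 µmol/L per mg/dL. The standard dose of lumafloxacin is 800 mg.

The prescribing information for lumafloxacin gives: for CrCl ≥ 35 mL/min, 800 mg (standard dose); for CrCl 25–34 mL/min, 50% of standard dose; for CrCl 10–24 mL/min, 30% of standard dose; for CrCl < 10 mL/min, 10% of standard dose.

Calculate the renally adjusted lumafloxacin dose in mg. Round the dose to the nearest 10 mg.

240 mg

SCr = 347 / 88.4 = 3.925 mg/dL
CrCl = (140 − 84) × 76.4 / (72 × 3.925) = 4278.4 / 282.60 ≈ 15.1 mL/min
CrCl ≈ 15 mL/min → bracket 10–24 mL/min.
30% of 800 mg = 240 mg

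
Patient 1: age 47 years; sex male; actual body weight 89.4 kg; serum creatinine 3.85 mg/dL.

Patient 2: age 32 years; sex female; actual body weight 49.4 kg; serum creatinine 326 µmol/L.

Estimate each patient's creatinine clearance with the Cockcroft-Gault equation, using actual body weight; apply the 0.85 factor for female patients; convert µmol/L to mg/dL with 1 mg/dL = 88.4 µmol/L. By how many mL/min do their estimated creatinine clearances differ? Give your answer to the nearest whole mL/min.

Patient 1: CrCl = (140 − 47) × 89.4 / (72 × 3.85) = 8314.2 / 277.20 ≈ 30.0 mL/min
Patient 2: SCr = 326 / 88.4 = 3.688 mg/dL
Patient 2: CrCl = (140 − 32) × 49.4 / (72 × 3.688) × 0.85 = 5335.2 / 265.54 × 0.85 ≈ 17.1 mL/min
|30.0 − 17.1| = 12.9 mL/min

13 mL/min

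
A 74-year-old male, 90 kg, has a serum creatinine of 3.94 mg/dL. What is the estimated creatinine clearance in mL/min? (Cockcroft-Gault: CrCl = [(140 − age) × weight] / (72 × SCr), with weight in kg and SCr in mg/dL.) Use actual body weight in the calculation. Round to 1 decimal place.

CrCl = (140 − 74) × 90 / (72 × 3.94) = 5940.0 / 283.68 ≈ 20.9 mL/min

20.9 mL/min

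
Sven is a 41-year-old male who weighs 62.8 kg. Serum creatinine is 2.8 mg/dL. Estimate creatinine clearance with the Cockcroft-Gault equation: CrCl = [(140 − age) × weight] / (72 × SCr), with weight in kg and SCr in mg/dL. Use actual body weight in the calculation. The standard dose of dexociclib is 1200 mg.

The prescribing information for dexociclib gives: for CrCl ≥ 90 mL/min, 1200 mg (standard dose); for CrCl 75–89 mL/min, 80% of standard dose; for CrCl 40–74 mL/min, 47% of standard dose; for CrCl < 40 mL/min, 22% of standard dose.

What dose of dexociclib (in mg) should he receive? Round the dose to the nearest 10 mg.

260 mg

CrCl = (140 − 41) × 62.8 / (72 × 2.8) = 6217.2 / 201.60 ≈ 30.8 mL/min
CrCl ≈ 31 mL/min → bracket < 40 mL/min.
22% of 1200 mg = 264 mg → 260 mg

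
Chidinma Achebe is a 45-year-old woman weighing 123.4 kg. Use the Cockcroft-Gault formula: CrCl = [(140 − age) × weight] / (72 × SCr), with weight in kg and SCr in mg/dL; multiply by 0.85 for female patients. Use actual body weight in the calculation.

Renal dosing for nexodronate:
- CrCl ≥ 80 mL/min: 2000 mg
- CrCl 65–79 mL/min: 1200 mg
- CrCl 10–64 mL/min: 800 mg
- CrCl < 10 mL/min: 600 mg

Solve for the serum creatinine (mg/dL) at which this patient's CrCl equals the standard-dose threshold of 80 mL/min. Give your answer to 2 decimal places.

Standard dose requires CrCl ≥ 80 mL/min.
Set (140 − 45) × 123.4 × 0.85 / (72 × SCr) = 80
SCr = (140 − 45) × 123.4 × 0.85 / (72 × 80) = 1.730 mg/dL

1.73 mg/dL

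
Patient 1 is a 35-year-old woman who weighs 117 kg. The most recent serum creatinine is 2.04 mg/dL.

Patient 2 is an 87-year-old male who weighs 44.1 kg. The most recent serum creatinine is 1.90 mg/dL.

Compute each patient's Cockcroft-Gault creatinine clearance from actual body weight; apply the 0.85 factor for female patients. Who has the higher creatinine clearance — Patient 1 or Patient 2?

Patient 1: CrCl = (140 − 35) × 117 / (72 × 2.04) × 0.85 = 12285.0 / 146.88 × 0.85 ≈ 71.1 mL/min
Patient 2: CrCl = (140 − 87) × 44.1 / (72 × 1.9) = 2337.3 / 136.80 ≈ 17.1 mL/min
71.1 vs 17.1 mL/min → Patient 1 is higher.

Patient 1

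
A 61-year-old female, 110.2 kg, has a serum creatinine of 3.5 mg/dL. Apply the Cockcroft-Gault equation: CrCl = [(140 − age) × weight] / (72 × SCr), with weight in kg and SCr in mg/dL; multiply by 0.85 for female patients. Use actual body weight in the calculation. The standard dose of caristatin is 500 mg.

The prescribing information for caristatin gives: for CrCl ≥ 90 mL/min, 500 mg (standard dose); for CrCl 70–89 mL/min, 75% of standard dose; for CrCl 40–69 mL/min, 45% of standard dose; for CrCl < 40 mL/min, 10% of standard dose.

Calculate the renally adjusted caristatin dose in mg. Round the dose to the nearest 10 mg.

50 mg

CrCl = (140 − 61) × 110.2 / (72 × 3.5) × 0.85 = 8705.8 / 252.00 × 0.85 ≈ 29.4 mL/min
CrCl ≈ 29 mL/min → bracket < 40 mL/min.
10% of 500 mg = 50 mg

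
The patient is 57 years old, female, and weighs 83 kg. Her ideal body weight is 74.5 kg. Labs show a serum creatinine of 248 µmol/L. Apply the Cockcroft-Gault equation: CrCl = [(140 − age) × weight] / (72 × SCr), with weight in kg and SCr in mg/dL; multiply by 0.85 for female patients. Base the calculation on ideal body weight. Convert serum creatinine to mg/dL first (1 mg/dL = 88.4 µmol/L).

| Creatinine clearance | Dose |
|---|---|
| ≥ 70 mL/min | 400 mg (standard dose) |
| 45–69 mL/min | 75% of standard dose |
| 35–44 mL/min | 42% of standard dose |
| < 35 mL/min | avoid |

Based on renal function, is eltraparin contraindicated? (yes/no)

SCr = 248 / 88.4 = 2.805 mg/dL
CrCl = (140 − 57) × 74.5 / (72 × 2.805) × 0.85 = 6183.5 / 201.96 × 0.85 ≈ 26.0 mL/min
CrCl ≈ 26 mL/min, which is < 35 mL/min.

yes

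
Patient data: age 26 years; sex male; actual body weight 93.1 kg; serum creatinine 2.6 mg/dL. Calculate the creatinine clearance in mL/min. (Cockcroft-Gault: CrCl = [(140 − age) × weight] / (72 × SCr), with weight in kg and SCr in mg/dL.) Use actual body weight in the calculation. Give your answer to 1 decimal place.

56.7 mL/min

CrCl = (140 − 26) × 93.1 / (72 × 2.6) = 10613.4 / 187.20 ≈ 56.7 mL/min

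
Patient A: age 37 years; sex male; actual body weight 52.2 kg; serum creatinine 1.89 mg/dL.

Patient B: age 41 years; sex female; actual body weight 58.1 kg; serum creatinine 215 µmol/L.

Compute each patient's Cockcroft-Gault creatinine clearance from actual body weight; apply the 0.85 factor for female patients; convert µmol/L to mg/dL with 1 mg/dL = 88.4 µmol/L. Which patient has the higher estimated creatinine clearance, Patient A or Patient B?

Patient A

Patient A: CrCl = (140 − 37) × 52.2 / (72 × 1.89) = 5376.6 / 136.08 ≈ 39.5 mL/min
Patient B: SCr = 215 / 88.4 = 2.432 mg/dL
Patient B: CrCl = (140 − 41) × 58.1 / (72 × 2.432) × 0.85 = 5751.9 / 175.10 × 0.85 ≈ 27.9 mL/min
39.5 vs 27.9 mL/min → Patient A is higher.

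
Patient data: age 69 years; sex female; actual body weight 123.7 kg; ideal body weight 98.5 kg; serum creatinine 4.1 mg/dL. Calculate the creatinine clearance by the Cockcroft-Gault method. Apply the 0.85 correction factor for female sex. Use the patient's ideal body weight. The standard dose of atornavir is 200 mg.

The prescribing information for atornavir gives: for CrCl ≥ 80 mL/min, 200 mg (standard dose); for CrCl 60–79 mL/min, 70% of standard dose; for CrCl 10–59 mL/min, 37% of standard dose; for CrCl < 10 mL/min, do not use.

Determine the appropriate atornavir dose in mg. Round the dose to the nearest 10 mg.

70 mg

CrCl = (140 − 69) × 98.5 / (72 × 4.1) × 0.85 = 6993.5 / 295.20 × 0.85 ≈ 20.1 mL/min
CrCl ≈ 20 mL/min → bracket 10–59 mL/min.
37% of 200 mg = 74 mg → 70 mg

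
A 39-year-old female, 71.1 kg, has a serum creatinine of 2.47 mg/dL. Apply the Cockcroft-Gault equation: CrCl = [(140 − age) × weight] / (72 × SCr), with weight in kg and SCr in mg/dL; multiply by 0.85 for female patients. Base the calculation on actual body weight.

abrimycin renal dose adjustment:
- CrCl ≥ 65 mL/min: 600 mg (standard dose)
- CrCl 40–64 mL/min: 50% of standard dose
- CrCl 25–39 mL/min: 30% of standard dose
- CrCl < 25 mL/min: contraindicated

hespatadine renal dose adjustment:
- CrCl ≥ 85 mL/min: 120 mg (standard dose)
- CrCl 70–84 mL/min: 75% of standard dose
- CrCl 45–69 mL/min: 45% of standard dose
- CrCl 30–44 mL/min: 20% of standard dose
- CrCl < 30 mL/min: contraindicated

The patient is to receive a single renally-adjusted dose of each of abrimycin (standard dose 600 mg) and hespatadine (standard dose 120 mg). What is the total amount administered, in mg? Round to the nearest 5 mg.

CrCl = (140 − 39) × 71.1 / (72 × 2.47) × 0.85 = 7181.1 / 177.84 × 0.85 ≈ 34.3 mL/min
CrCl ≈ 34 mL/min.
abrimycin: 25–39 mL/min → 30% of 600 mg = 180 mg.
hespatadine: 30–44 mL/min → 20% of 120 mg = 24 mg.
Total = 180 + 24 = 204 mg.

205 mg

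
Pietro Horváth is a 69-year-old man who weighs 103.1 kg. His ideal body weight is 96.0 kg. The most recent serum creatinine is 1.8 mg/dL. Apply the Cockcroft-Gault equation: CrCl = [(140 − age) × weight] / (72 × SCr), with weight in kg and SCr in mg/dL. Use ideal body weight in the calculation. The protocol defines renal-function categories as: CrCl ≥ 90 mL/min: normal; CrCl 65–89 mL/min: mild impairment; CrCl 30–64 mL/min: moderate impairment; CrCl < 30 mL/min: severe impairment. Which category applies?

moderate impairment

CrCl = (140 − 69) × 96 / (72 × 1.8) = 6816.0 / 129.60 ≈ 52.6 mL/min
53 mL/min falls in the 'moderate impairment' range.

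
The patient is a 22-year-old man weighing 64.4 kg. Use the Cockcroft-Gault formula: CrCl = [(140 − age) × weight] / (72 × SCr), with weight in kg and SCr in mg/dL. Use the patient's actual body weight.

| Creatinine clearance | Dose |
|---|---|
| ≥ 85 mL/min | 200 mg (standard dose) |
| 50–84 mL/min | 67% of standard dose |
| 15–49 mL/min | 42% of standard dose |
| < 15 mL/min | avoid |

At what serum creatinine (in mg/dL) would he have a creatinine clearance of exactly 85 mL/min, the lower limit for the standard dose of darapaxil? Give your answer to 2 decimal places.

Standard dose requires CrCl ≥ 85 mL/min.
Set (140 − 22) × 64.4 / (72 × SCr) = 85
SCr = (140 − 22) × 64.4 / (72 × 85) = 1.242 mg/dL

1.24 mg/dL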